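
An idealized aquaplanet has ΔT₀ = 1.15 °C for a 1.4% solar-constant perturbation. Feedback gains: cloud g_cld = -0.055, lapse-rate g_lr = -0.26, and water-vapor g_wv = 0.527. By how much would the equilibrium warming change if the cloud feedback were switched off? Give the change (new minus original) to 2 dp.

Original: g = 0.212, ΔT = 1.15/(1−0.212) = 1.4594 °C.
Without cloud: g' = 0.267, ΔT' = 1.15/(1−0.267) = 1.5689 °C.
Change = 1.5689 − 1.4594 = 0.11 °C.

0.11 °C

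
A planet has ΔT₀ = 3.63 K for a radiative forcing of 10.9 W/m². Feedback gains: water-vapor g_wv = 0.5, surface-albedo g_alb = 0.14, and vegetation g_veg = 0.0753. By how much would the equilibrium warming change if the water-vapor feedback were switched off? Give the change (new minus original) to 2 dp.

-8.12 K

Original: g = 0.7153, ΔT = 3.63/(1−0.7153) = 12.7503 K.
Without water-vapor: g' = 0.2153, ΔT' = 3.63/(1−0.2153) = 4.6260 K.
Change = 4.6260 − 12.7503 = -8.12 K.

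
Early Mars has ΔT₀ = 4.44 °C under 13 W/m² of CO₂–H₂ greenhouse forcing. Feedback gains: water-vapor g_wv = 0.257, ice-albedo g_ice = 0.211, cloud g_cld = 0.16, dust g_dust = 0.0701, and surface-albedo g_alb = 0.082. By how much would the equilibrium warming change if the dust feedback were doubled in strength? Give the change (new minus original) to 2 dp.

Original: g = 0.7801, ΔT = 4.44/(1−0.7801) = 20.1910 °C.
With doubled dust: g' = 0.8502, ΔT' = 4.44/(1−0.8502) = 29.6395 °C.
Change = 29.6395 − 20.1910 = 9.45 °C.

9.45 °C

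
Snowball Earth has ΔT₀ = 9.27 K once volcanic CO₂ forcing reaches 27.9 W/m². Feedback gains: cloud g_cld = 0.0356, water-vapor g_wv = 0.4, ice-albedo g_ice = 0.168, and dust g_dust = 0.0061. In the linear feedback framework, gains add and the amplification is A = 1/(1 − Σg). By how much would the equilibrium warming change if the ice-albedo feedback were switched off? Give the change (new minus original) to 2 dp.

-7.15 K

Original: g = 0.6097, ΔT = 9.27/(1−0.6097) = 23.7510 K.
Without ice-albedo: g' = 0.4417, ΔT' = 9.27/(1−0.4417) = 16.6040 K.
Change = 16.6040 − 23.7510 = -7.15 K.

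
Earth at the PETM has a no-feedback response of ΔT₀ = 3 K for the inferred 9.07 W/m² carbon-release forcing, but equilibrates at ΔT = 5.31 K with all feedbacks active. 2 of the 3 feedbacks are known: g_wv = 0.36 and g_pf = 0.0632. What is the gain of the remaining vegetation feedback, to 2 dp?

0.01

Amplification A = ΔT/ΔT₀ = 5.31/3 = 1.77.
Total gain g = 1 − 1/A = 1 − 1/1.77 = 0.435.
Known gains sum to 0.36 + 0.0632 = 0.4232.
g_veg = 0.435 − 0.4232 = 0.01.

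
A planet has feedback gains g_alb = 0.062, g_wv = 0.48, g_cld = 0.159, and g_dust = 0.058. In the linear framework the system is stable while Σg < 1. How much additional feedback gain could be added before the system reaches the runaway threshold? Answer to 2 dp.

0.24

Current total gain = 0.062 + 0.48 + 0.159 + 0.058 = 0.759.
Margin to runaway = 1 − 0.759 = 0.24.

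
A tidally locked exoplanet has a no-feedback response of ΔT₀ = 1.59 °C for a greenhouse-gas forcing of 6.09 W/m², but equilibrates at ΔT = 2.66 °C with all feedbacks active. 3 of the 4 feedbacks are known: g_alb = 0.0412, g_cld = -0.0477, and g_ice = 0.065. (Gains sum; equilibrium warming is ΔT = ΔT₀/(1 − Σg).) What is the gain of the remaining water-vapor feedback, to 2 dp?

0.34

Amplification A = ΔT/ΔT₀ = 2.66/1.59 = 1.673.
Total gain g = 1 − 1/A = 1 − 1/1.673 = 0.4023.
Known gains sum to 0.0412 − 0.0477 + 0.065 = 0.0585.
g_wv = 0.4023 − 0.0585 = 0.34.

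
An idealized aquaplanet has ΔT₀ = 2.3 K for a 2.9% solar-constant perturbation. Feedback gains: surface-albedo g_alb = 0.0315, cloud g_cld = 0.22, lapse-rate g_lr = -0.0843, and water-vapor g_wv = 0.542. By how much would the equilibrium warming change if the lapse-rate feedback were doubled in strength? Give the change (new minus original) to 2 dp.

-1.78 K

Original: g = 0.7092, ΔT = 2.3/(1−0.7092) = 7.9092 K.
With doubled lapse-rate: g' = 0.6249, ΔT' = 2.3/(1−0.6249) = 6.1317 K.
Change = 6.1317 − 7.9092 = -1.78 K.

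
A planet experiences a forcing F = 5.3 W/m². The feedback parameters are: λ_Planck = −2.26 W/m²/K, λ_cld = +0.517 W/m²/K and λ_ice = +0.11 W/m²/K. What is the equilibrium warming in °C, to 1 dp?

Net feedback parameter λ = (−2.26) + (+0.517) + (+0.11) = -1.633 W/m²/K.
ΔT = −F/λ = −5.3/(-1.633) = 3.2 °C.

3.2 °C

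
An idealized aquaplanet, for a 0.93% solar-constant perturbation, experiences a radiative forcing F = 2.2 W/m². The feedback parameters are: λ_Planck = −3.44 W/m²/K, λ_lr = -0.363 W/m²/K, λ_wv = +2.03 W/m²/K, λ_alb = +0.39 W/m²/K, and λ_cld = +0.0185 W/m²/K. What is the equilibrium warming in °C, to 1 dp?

Net feedback parameter λ = (−3.44) + (-0.363) + (+2.03) + (+0.39) + (+0.0185) = -1.3645 W/m²/K.
ΔT = −F/λ = −2.2/(-1.3645) = 1.6 °C.

1.6 °C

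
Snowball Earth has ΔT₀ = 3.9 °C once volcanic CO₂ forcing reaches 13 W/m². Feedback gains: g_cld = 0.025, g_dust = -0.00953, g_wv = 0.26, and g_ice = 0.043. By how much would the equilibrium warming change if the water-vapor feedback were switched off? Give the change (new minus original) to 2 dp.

Original: g = 0.31847, ΔT = 3.9/(1−0.31847) = 5.7224 °C.
Without water-vapor: g' = 0.05847, ΔT' = 3.9/(1−0.05847) = 4.1422 °C.
Change = 4.1422 − 5.7224 = -1.58 °C.

-1.58 °C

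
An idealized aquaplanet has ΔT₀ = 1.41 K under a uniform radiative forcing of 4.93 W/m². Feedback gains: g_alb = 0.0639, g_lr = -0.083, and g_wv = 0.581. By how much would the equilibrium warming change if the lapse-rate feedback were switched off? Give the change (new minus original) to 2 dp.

0.75 K

Original: g = 0.5619, ΔT = 1.41/(1−0.5619) = 3.2184 K.
Without lapse-rate: g' = 0.6449, ΔT' = 1.41/(1−0.6449) = 3.9707 K.
Change = 3.9707 − 3.2184 = 0.75 K.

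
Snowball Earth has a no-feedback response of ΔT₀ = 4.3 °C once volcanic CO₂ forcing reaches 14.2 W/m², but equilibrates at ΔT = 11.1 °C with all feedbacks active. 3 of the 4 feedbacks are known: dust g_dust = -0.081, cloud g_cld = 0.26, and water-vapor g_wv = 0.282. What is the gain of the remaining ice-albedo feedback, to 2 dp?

Amplification A = ΔT/ΔT₀ = 11.1/4.3 = 2.581.
Total gain g = 1 − 1/A = 1 − 1/2.581 = 0.6126.
Known gains sum to -0.081 + 0.26 + 0.282 = 0.461.
g_ice = 0.6126 − 0.461 = 0.15.

0.15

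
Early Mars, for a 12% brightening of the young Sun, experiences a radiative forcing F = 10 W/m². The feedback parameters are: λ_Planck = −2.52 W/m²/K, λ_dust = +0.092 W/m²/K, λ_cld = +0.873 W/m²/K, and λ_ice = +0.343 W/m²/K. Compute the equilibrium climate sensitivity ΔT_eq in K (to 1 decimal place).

8.3 K

Net feedback parameter λ = (−2.52) + (+0.092) + (+0.873) + (+0.343) = -1.212 W/m²/K.
ΔT = −F/λ = −10/(-1.212) = 8.3 K.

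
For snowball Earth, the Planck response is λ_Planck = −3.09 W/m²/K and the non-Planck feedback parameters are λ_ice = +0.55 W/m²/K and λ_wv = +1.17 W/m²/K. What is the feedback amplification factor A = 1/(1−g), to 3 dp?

Convert to gains: g_ice = 0.55/3.09 = 0.178; g_wv = 1.17/3.09 = 0.3786.
Total gain g = 0.5566.
A = 1/(1 − 0.5566) = 2.255.

2.255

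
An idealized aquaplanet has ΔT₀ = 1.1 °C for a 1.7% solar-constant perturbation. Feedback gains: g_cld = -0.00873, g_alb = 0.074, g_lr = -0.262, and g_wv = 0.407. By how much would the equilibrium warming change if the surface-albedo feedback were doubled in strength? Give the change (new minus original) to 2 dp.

0.14 °C

Original: g = 0.21027, ΔT = 1.1/(1−0.21027) = 1.3929 °C.
With doubled surface-albedo: g' = 0.28427, ΔT' = 1.1/(1−0.28427) = 1.5369 °C.
Change = 1.5369 − 1.3929 = 0.14 °C.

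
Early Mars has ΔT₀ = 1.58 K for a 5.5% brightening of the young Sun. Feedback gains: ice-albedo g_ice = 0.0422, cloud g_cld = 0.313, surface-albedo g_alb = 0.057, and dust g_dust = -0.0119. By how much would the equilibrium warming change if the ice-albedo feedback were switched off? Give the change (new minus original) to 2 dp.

Original: g = 0.4003, ΔT = 1.58/(1−0.4003) = 2.6347 K.
Without ice-albedo: g' = 0.3581, ΔT' = 1.58/(1−0.3581) = 2.4614 K.
Change = 2.4614 − 2.6347 = -0.17 K.

-0.17 K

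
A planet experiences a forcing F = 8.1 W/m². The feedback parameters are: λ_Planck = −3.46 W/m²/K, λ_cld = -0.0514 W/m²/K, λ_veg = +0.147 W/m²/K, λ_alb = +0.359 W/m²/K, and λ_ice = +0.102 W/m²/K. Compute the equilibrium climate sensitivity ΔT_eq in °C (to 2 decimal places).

Net feedback parameter λ = (−3.46) + (-0.0514) + (+0.147) + (+0.359) + (+0.102) = -2.9034 W/m²/K.
ΔT = −F/λ = −8.1/(-2.9034) = 2.79 °C.

2.79 °C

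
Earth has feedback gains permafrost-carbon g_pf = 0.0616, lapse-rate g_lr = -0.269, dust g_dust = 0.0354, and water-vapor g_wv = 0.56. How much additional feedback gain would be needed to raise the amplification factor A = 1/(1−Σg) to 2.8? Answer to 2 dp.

0.25

Current total gain = 0.388.
Target gain for A = 2.8: g* = 1 − 1/2.8 = 0.6429.
Additional gain needed = 0.6429 − 0.388 = 0.25.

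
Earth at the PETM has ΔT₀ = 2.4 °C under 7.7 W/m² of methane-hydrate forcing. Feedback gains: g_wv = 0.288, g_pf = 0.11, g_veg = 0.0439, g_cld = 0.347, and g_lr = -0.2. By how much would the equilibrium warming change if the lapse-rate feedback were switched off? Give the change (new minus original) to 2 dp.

Original: g = 0.5889, ΔT = 2.4/(1−0.5889) = 5.8380 °C.
Without lapse-rate: g' = 0.7889, ΔT' = 2.4/(1−0.7889) = 11.3690 °C.
Change = 11.3690 − 5.8380 = 5.53 °C.

5.53 °C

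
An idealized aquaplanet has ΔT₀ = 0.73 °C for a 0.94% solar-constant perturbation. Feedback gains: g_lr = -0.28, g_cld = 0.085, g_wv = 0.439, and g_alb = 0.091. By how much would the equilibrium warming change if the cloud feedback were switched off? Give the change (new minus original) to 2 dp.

Original: g = 0.335, ΔT = 0.73/(1−0.335) = 1.0977 °C.
Without cloud: g' = 0.25, ΔT' = 0.73/(1−0.25) = 0.9733 °C.
Change = 0.9733 − 1.0977 = -0.12 °C.

-0.12 °C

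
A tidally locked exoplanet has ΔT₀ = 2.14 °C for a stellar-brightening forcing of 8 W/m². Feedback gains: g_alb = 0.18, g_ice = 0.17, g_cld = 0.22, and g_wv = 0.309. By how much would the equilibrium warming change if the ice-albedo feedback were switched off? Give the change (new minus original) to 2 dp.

-10.33 °C

Original: g = 0.879, ΔT = 2.14/(1−0.879) = 17.6860 °C.
Without ice-albedo: g' = 0.709, ΔT' = 2.14/(1−0.709) = 7.3540 °C.
Change = 7.3540 − 17.6860 = -10.33 °C.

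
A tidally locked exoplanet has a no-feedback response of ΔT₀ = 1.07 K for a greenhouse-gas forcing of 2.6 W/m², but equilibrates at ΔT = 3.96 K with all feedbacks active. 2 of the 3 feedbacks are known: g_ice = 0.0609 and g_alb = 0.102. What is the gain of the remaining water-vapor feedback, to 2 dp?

0.57

Amplification A = ΔT/ΔT₀ = 3.96/1.07 = 3.701.
Total gain g = 1 − 1/A = 1 − 1/3.701 = 0.7298.
Known gains sum to 0.0609 + 0.102 = 0.1629.
g_wv = 0.7298 − 0.1629 = 0.57.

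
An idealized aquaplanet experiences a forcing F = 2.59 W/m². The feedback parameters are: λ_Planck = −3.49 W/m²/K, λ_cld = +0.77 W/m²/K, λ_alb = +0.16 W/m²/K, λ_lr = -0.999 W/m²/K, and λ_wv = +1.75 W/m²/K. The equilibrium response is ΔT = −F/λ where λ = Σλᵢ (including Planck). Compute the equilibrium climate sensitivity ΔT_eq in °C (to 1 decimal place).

1.4 °C

Net feedback parameter λ = (−3.49) + (+0.77) + (+0.16) + (-0.999) + (+1.75) = -1.809 W/m²/K.
ΔT = −F/λ = −2.59/(-1.809) = 1.4 °C.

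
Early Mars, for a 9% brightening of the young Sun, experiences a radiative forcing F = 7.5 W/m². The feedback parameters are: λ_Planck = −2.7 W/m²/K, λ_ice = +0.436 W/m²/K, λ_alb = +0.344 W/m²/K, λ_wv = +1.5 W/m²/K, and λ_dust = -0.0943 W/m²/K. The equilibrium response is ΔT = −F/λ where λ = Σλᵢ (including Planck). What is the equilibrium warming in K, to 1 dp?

Net feedback parameter λ = (−2.7) + (+0.436) + (+0.344) + (+1.5) + (-0.0943) = -0.5143 W/m²/K.
ΔT = −F/λ = −7.5/(-0.5143) = 14.6 K.

14.6 K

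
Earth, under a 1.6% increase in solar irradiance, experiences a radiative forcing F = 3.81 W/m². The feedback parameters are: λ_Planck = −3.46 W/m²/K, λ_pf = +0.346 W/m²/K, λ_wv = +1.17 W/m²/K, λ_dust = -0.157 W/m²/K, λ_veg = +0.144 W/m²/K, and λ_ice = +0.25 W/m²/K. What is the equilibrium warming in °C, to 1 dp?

Net feedback parameter λ = (−3.46) + (+0.346) + (+1.17) + (-0.157) + (+0.144) + (+0.25) = -1.707 W/m²/K.
ΔT = −F/λ = −3.81/(-1.707) = 2.2 °C.

2.2 °C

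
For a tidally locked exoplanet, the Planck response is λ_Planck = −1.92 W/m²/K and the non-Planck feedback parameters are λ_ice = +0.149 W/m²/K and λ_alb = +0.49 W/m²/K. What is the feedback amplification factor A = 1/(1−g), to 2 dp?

Convert to gains: g_ice = 0.149/1.92 = 0.0776; g_alb = 0.49/1.92 = 0.2552.
Total gain g = 0.3328.
A = 1/(1 − 0.3328) = 1.50.

1.50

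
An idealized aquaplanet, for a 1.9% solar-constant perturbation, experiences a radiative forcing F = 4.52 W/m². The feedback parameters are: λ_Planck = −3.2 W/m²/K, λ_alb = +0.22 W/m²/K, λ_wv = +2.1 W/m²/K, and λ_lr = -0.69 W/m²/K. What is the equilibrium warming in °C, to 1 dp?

2.9 °C

Net feedback parameter λ = (−3.2) + (+0.22) + (+2.1) + (-0.69) = -1.57 W/m²/K.
ΔT = −F/λ = −4.52/(-1.57) = 2.9 °C.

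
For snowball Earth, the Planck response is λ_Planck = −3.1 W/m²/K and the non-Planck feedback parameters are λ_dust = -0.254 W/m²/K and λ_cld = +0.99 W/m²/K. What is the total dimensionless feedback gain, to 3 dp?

0.237

Convert to gains: g_dust = -0.254/3.1 = -0.08194; g_cld = 0.99/3.1 = 0.3194.
Total gain g = 0.23746.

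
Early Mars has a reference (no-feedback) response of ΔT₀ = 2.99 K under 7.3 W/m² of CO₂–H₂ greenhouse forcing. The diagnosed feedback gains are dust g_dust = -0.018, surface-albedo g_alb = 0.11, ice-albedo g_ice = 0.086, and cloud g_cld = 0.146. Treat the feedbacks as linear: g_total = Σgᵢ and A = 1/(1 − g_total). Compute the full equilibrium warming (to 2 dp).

Total gain g = -0.018 + 0.11 + 0.086 + 0.146 = 0.324.
Amplification A = 1/(1 − 0.324) = 1.479.
ΔT = 2.99 × 1.479 = 4.42 K.

4.42 K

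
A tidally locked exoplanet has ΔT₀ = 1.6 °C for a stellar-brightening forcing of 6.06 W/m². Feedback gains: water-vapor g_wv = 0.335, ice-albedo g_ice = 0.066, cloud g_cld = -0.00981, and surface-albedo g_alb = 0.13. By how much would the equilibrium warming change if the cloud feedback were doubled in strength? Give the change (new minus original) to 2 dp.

-0.07 °C

Original: g = 0.52119, ΔT = 1.6/(1−0.52119) = 3.3416 °C.
With doubled cloud: g' = 0.51138, ΔT' = 1.6/(1−0.51138) = 3.2745 °C.
Change = 3.2745 − 3.3416 = -0.07 °C.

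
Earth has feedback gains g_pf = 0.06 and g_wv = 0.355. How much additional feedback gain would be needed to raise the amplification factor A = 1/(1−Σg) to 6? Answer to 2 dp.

Current total gain = 0.415.
Target gain for A = 6: g* = 1 − 1/6 = 0.8333.
Additional gain needed = 0.8333 − 0.415 = 0.42.

0.42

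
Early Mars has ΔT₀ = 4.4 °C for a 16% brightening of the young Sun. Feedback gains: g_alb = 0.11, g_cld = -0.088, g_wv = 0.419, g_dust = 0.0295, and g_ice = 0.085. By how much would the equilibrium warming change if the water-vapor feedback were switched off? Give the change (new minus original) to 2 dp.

-4.80 °C

Original: g = 0.5555, ΔT = 4.4/(1−0.5555) = 9.8988 °C.
Without water-vapor: g' = 0.1365, ΔT' = 4.4/(1−0.1365) = 5.0955 °C.
Change = 5.0955 − 9.8988 = -4.80 °C.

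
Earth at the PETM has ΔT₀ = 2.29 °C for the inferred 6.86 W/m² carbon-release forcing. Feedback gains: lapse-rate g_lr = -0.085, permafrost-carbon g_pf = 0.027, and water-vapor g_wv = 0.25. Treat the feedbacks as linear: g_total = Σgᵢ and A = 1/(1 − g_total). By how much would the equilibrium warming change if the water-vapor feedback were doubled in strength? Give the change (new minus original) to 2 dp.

Original: g = 0.192, ΔT = 2.29/(1−0.192) = 2.8342 °C.
With doubled water-vapor: g' = 0.442, ΔT' = 2.29/(1−0.442) = 4.1039 °C.
Change = 4.1039 − 2.8342 = 1.27 °C.

1.27 °C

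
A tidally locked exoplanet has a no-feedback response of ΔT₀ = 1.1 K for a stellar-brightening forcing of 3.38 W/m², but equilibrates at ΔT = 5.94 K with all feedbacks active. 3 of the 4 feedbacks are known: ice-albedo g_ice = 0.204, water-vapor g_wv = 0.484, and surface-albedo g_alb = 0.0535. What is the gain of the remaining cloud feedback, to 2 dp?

0.07

Amplification A = ΔT/ΔT₀ = 5.94/1.1 = 5.4.
Total gain g = 1 − 1/A = 1 − 1/5.4 = 0.8148.
Known gains sum to 0.204 + 0.484 + 0.0535 = 0.7415.
g_cld = 0.8148 − 0.7415 = 0.07.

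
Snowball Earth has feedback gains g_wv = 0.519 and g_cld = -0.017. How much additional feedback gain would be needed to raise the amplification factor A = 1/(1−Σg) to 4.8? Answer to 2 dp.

0.29

Current total gain = 0.502.
Target gain for A = 4.8: g* = 1 − 1/4.8 = 0.7917.
Additional gain needed = 0.7917 − 0.502 = 0.29.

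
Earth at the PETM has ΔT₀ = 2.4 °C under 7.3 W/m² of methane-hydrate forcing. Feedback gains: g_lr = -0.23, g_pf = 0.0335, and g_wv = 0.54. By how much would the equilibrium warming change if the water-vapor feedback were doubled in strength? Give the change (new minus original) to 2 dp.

16.95 °C

Original: g = 0.3435, ΔT = 2.4/(1−0.3435) = 3.6558 °C.
With doubled water-vapor: g' = 0.8835, ΔT' = 2.4/(1−0.8835) = 20.6009 °C.
Change = 20.6009 − 3.6558 = 16.95 °C.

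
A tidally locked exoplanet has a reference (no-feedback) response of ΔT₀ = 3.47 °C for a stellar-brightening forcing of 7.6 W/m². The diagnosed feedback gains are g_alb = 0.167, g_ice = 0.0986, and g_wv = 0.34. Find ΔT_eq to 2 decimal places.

8.80 °C

Total gain g = 0.167 + 0.0986 + 0.34 = 0.6056.
Amplification A = 1/(1 − 0.6056) = 2.535.
ΔT = 3.47 × 2.535 = 8.80 °C.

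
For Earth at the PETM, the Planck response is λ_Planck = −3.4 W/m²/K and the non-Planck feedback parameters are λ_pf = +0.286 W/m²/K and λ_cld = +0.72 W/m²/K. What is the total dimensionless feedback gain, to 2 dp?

0.30

Convert to gains: g_pf = 0.286/3.4 = 0.08412; g_cld = 0.72/3.4 = 0.2118.
Total gain g = 0.29592.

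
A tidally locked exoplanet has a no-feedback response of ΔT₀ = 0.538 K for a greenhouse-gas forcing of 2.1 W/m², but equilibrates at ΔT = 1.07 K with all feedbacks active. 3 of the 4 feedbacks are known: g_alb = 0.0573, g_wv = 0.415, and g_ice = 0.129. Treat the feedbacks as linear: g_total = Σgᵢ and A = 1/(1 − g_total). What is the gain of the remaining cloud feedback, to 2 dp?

Amplification A = ΔT/ΔT₀ = 1.07/0.538 = 1.989.
Total gain g = 1 − 1/A = 1 − 1/1.989 = 0.4972.
Known gains sum to 0.0573 + 0.415 + 0.129 = 0.6013.
g_cld = 0.4972 − 0.6013 = -0.10.

-0.10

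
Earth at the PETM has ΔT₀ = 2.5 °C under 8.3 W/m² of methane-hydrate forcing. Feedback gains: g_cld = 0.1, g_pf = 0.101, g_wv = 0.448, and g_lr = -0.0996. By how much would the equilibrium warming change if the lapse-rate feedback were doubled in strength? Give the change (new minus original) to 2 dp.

-1.00 °C

Original: g = 0.5494, ΔT = 2.5/(1−0.5494) = 5.5482 °C.
With doubled lapse-rate: g' = 0.4498, ΔT' = 2.5/(1−0.4498) = 4.5438 °C.
Change = 4.5438 − 5.5482 = -1.00 °C.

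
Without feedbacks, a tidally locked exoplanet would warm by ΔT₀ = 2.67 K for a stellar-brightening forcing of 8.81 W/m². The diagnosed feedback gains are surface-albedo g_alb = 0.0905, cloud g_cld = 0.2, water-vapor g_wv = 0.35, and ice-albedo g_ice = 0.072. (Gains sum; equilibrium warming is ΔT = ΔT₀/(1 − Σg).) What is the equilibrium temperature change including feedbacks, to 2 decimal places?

9.29 K

Total gain g = 0.0905 + 0.2 + 0.35 + 0.072 = 0.7125.
Amplification A = 1/(1 − 0.7125) = 3.478.
ΔT = 2.67 × 3.478 = 9.29 K.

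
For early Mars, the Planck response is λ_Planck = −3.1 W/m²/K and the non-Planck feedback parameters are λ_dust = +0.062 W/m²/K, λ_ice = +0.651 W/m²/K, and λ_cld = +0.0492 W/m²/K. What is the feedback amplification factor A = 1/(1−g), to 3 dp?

Convert to gains: g_dust = 0.062/3.1 = 0.02; g_ice = 0.651/3.1 = 0.21; g_cld = 0.0492/3.1 = 0.01587.
Total gain g = 0.24587.
A = 1/(1 − 0.24587) = 1.326.

1.326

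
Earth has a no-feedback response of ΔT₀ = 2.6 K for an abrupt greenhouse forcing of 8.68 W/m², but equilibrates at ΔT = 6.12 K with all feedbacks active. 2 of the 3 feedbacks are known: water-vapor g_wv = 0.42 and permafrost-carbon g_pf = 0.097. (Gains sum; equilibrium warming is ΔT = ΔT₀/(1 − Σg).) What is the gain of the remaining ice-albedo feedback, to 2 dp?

0.06

Amplification A = ΔT/ΔT₀ = 6.12/2.6 = 2.354.
Total gain g = 1 − 1/A = 1 − 1/2.354 = 0.5752.
Known gains sum to 0.42 + 0.097 = 0.517.
g_ice = 0.5752 − 0.517 = 0.06.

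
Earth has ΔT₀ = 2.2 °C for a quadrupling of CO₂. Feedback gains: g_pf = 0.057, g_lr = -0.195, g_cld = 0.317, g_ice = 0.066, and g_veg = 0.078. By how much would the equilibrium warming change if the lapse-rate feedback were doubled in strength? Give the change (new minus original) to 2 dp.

-0.73 °C

Original: g = 0.323, ΔT = 2.2/(1−0.323) = 3.2496 °C.
With doubled lapse-rate: g' = 0.128, ΔT' = 2.2/(1−0.128) = 2.5229 °C.
Change = 2.5229 − 3.2496 = -0.73 °C.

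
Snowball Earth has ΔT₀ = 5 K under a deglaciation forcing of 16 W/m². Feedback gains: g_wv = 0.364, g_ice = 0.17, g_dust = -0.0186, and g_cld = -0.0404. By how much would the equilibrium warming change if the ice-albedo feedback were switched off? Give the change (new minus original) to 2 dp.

Original: g = 0.475, ΔT = 5/(1−0.475) = 9.5238 K.
Without ice-albedo: g' = 0.305, ΔT' = 5/(1−0.305) = 7.1942 K.
Change = 7.1942 − 9.5238 = -2.33 K.

-2.33 K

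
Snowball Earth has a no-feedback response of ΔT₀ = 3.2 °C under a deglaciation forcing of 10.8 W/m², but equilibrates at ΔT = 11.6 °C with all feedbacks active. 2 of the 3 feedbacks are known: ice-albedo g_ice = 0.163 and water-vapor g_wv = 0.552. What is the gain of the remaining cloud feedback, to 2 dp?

Amplification A = ΔT/ΔT₀ = 11.6/3.2 = 3.625.
Total gain g = 1 − 1/A = 1 − 1/3.625 = 0.7241.
Known gains sum to 0.163 + 0.552 = 0.715.
g_cld = 0.7241 − 0.715 = 0.01.

0.01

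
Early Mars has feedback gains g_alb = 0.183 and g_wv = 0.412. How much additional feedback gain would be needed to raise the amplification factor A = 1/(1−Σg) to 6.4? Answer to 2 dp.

Current total gain = 0.595.
Target gain for A = 6.4: g* = 1 − 1/6.4 = 0.8438.
Additional gain needed = 0.8438 − 0.595 = 0.25.

0.25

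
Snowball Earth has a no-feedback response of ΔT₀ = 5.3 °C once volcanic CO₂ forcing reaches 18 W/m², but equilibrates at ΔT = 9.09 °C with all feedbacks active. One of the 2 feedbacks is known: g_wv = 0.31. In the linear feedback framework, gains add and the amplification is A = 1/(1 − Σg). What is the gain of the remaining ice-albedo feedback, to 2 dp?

0.11

Amplification A = ΔT/ΔT₀ = 9.09/5.3 = 1.715.
Total gain g = 1 − 1/A = 1 − 1/1.715 = 0.4169.
The known gain is 0.31.
g_ice = 0.4169 − 0.31 = 0.11.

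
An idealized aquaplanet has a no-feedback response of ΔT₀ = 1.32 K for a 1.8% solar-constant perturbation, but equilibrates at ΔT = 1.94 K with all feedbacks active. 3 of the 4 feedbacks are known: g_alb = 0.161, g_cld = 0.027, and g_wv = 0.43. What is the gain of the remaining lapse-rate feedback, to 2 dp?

Amplification A = ΔT/ΔT₀ = 1.94/1.32 = 1.47.
Total gain g = 1 − 1/A = 1 − 1/1.47 = 0.3197.
Known gains sum to 0.161 + 0.027 + 0.43 = 0.618.
g_lr = 0.3197 − 0.618 = -0.30.

-0.30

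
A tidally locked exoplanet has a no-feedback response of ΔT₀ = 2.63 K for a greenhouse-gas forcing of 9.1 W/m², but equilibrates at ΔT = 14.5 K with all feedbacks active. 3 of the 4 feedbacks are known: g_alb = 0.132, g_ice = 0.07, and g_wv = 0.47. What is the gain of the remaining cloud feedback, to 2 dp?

0.15

Amplification A = ΔT/ΔT₀ = 14.5/2.63 = 5.513.
Total gain g = 1 − 1/A = 1 − 1/5.513 = 0.8186.
Known gains sum to 0.132 + 0.07 + 0.47 = 0.672.
g_cld = 0.8186 − 0.672 = 0.15.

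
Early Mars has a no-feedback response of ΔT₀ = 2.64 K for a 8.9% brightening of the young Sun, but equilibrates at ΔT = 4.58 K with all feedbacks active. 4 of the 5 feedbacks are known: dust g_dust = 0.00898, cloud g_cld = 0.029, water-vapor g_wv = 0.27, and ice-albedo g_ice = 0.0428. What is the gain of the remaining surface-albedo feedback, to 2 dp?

0.07

Amplification A = ΔT/ΔT₀ = 4.58/2.64 = 1.735.
Total gain g = 1 − 1/A = 1 − 1/1.735 = 0.4236.
Known gains sum to 0.00898 + 0.029 + 0.27 + 0.0428 = 0.35078.
g_alb = 0.4236 − 0.35078 = 0.07.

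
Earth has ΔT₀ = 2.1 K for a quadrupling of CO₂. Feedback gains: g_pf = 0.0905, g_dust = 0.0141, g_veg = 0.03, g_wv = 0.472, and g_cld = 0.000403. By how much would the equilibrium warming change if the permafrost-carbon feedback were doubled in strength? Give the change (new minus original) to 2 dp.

Original: g = 0.607003, ΔT = 2.1/(1−0.607003) = 5.3436 K.
With doubled permafrost-carbon: g' = 0.697503, ΔT' = 2.1/(1−0.697503) = 6.9422 K.
Change = 6.9422 − 5.3436 = 1.60 K.

1.60 K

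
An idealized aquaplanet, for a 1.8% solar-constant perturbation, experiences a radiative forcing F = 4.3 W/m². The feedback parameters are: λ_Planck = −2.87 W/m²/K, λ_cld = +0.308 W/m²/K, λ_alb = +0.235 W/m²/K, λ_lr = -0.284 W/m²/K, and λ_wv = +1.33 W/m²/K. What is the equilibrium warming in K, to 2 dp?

3.36 K

Net feedback parameter λ = (−2.87) + (+0.308) + (+0.235) + (-0.284) + (+1.33) = -1.281 W/m²/K.
ΔT = −F/λ = −4.3/(-1.281) = 3.36 K.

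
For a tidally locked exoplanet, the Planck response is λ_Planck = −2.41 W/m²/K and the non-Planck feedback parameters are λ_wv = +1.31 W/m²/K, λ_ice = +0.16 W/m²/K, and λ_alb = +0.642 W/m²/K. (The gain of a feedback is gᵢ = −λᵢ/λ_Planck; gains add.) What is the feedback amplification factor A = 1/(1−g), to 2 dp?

Convert to gains: g_wv = 1.31/2.41 = 0.5436; g_ice = 0.16/2.41 = 0.06639; g_alb = 0.642/2.41 = 0.2664.
Total gain g = 0.87639.
A = 1/(1 − 0.87639) = 8.09.

8.09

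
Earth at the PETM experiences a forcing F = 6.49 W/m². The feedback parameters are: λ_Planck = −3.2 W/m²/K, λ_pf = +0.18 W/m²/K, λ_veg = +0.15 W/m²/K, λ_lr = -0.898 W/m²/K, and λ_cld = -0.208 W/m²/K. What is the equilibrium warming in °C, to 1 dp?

1.6 °C

Net feedback parameter λ = (−3.2) + (+0.18) + (+0.15) + (-0.898) + (-0.208) = -3.976 W/m²/K.
ΔT = −F/λ = −6.49/(-3.976) = 1.6 °C.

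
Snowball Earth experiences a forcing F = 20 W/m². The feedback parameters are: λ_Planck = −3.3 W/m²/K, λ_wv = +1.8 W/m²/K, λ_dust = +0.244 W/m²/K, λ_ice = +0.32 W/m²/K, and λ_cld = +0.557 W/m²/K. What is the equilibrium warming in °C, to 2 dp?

52.77 °C

Net feedback parameter λ = (−3.3) + (+1.8) + (+0.244) + (+0.32) + (+0.557) = -0.379 W/m²/K.
ΔT = −F/λ = −20/(-0.379) = 52.77 °C.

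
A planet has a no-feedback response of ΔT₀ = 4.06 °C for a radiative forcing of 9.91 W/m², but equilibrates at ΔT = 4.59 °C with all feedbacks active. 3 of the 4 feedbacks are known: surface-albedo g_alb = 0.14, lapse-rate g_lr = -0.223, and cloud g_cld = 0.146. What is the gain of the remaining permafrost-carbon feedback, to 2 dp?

Amplification A = ΔT/ΔT₀ = 4.59/4.06 = 1.131.
Total gain g = 1 − 1/A = 1 − 1/1.131 = 0.1158.
Known gains sum to 0.14 − 0.223 + 0.146 = 0.063.
g_pf = 0.1158 − 0.063 = 0.05.

0.05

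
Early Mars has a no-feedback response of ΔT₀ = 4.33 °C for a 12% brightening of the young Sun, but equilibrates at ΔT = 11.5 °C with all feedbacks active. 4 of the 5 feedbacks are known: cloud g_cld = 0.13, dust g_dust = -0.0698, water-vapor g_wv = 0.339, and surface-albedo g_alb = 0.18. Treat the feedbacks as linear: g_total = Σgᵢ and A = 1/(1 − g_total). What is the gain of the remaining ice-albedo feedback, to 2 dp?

0.04

Amplification A = ΔT/ΔT₀ = 11.5/4.33 = 2.656.
Total gain g = 1 − 1/A = 1 − 1/2.656 = 0.6235.
Known gains sum to 0.13 − 0.0698 + 0.339 + 0.18 = 0.5792.
g_ice = 0.6235 − 0.5792 = 0.04.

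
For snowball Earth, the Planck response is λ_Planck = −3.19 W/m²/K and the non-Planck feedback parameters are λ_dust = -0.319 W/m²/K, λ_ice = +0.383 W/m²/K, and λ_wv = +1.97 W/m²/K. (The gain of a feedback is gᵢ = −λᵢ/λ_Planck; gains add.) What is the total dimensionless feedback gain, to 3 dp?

Convert to gains: g_dust = -0.319/3.19 = -0.1; g_ice = 0.383/3.19 = 0.1201; g_wv = 1.97/3.19 = 0.6176.
Total gain g = 0.6377.

0.638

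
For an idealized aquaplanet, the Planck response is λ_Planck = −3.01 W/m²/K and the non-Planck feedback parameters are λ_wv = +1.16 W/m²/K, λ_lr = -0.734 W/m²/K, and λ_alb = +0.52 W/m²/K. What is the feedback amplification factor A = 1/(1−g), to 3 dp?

Convert to gains: g_wv = 1.16/3.01 = 0.3854; g_lr = -0.734/3.01 = -0.2439; g_alb = 0.52/3.01 = 0.1728.
Total gain g = 0.3143.
A = 1/(1 − 0.3143) = 1.458.

1.458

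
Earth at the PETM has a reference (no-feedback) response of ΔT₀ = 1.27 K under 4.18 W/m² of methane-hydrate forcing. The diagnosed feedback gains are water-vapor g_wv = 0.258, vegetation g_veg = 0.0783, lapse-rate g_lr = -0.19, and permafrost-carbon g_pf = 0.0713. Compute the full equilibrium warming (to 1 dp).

Total gain g = 0.258 + 0.0783 − 0.19 + 0.0713 = 0.2176.
Amplification A = 1/(1 − 0.2176) = 1.278.
ΔT = 1.27 × 1.278 = 1.6 K.

1.6 K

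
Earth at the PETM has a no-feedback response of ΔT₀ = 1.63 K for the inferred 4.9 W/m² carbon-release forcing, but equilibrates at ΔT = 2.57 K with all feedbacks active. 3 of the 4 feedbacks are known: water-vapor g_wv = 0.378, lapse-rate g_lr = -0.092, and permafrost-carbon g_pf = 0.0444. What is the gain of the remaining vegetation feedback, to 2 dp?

Amplification A = ΔT/ΔT₀ = 2.57/1.63 = 1.577.
Total gain g = 1 − 1/A = 1 − 1/1.577 = 0.3659.
Known gains sum to 0.378 − 0.092 + 0.0444 = 0.3304.
g_veg = 0.3659 − 0.3304 = 0.04.

0.04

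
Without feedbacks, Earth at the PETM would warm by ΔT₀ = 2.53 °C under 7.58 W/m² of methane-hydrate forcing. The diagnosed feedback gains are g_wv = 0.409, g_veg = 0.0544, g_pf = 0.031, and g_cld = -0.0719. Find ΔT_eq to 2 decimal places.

4.38 °C

Total gain g = 0.409 + 0.0544 + 0.031 − 0.0719 = 0.4225.
Amplification A = 1/(1 − 0.4225) = 1.732.
ΔT = 2.53 × 1.732 = 4.38 °C.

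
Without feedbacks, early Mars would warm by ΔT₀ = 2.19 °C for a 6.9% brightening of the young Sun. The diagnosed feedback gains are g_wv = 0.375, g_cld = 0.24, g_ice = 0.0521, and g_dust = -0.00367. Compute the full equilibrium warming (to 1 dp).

Total gain g = 0.375 + 0.24 + 0.0521 − 0.00367 = 0.66343.
Amplification A = 1/(1 − 0.66343) = 2.971.
ΔT = 2.19 × 2.971 = 6.5 °C.

6.5 °C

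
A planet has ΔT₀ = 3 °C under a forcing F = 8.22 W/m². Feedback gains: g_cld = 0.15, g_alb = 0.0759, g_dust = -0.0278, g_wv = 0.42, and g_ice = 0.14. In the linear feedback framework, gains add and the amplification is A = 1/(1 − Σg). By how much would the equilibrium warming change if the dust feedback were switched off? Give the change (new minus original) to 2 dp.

Original: g = 0.7581, ΔT = 3/(1−0.7581) = 12.4018 °C.
Without dust: g' = 0.7859, ΔT' = 3/(1−0.7859) = 14.0121 °C.
Change = 14.0121 − 12.4018 = 1.61 °C.

1.61 °C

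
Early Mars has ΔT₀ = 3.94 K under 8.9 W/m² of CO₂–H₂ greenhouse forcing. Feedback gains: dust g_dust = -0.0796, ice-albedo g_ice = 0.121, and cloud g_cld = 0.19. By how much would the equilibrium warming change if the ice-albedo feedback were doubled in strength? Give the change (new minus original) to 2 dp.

Original: g = 0.2314, ΔT = 3.94/(1−0.2314) = 5.1262 K.
With doubled ice-albedo: g' = 0.3524, ΔT' = 3.94/(1−0.3524) = 6.0840 K.
Change = 6.0840 − 5.1262 = 0.96 K.

0.96 K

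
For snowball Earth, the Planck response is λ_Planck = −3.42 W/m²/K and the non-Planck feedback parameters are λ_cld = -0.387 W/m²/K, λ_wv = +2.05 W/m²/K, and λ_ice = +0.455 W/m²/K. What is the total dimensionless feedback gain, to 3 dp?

Convert to gains: g_cld = -0.387/3.42 = -0.1132; g_wv = 2.05/3.42 = 0.5994; g_ice = 0.455/3.42 = 0.133.
Total gain g = 0.6192.

0.619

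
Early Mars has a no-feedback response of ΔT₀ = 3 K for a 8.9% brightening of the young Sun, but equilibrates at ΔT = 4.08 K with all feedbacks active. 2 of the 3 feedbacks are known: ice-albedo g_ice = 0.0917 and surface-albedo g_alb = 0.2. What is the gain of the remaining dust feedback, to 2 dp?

-0.03

Amplification A = ΔT/ΔT₀ = 4.08/3 = 1.36.
Total gain g = 1 − 1/A = 1 − 1/1.36 = 0.2647.
Known gains sum to 0.0917 + 0.2 = 0.2917.
g_dust = 0.2647 − 0.2917 = -0.03.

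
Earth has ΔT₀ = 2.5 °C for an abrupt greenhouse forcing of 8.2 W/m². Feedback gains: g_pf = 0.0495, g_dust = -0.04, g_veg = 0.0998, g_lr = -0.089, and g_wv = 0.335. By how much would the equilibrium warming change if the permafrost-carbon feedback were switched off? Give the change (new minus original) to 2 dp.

Original: g = 0.3553, ΔT = 2.5/(1−0.3553) = 3.8778 °C.
Without permafrost-carbon: g' = 0.3058, ΔT' = 2.5/(1−0.3058) = 3.6013 °C.
Change = 3.6013 − 3.8778 = -0.28 °C.

-0.28 °C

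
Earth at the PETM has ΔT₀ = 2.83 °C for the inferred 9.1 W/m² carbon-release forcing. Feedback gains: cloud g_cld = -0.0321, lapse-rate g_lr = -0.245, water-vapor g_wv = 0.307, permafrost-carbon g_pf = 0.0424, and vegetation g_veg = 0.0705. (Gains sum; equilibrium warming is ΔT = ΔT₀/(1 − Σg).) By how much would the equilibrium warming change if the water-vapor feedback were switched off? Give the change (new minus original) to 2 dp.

Original: g = 0.1428, ΔT = 2.83/(1−0.1428) = 3.3014 °C.
Without water-vapor: g' = -0.1642, ΔT' = 2.83/(1+0.1642) = 2.4309 °C.
Change = 2.4309 − 3.3014 = -0.87 °C.

-0.87 °C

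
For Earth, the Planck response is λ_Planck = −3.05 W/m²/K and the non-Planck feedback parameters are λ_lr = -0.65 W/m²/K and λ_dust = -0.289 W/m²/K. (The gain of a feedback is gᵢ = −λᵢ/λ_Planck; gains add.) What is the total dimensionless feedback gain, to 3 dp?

-0.308

Convert to gains: g_lr = -0.65/3.05 = -0.2131; g_dust = -0.289/3.05 = -0.09475.
Total gain g = -0.30785.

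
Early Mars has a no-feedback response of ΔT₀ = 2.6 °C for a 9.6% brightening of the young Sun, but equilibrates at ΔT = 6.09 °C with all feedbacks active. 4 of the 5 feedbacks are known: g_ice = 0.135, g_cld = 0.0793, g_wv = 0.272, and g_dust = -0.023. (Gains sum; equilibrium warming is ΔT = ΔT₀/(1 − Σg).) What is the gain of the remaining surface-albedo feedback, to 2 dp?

Amplification A = ΔT/ΔT₀ = 6.09/2.6 = 2.342.
Total gain g = 1 − 1/A = 1 − 1/2.342 = 0.573.
Known gains sum to 0.135 + 0.0793 + 0.272 − 0.023 = 0.4633.
g_alb = 0.573 − 0.4633 = 0.11.

0.11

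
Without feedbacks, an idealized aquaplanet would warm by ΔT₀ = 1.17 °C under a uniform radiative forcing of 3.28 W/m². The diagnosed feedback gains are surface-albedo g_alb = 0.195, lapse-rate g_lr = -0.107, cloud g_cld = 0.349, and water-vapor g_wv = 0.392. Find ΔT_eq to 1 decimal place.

Total gain g = 0.195 − 0.107 + 0.349 + 0.392 = 0.829.
Amplification A = 1/(1 − 0.829) = 5.848.
ΔT = 1.17 × 5.848 = 6.8 °C.

6.8 °C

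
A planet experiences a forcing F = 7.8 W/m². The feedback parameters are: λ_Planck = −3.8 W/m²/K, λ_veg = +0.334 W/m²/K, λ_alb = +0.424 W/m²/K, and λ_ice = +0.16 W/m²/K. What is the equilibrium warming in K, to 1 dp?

2.7 K

Net feedback parameter λ = (−3.8) + (+0.334) + (+0.424) + (+0.16) = -2.882 W/m²/K.
ΔT = −F/λ = −7.8/(-2.882) = 2.7 K.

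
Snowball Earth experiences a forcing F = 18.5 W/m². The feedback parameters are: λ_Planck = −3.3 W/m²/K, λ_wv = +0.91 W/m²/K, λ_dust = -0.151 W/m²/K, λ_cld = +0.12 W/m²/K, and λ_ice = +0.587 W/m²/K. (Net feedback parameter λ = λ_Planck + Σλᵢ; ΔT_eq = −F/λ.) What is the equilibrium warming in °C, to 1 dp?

10.1 °C

Net feedback parameter λ = (−3.3) + (+0.91) + (-0.151) + (+0.12) + (+0.587) = -1.834 W/m²/K.
ΔT = −F/λ = −18.5/(-1.834) = 10.1 °C.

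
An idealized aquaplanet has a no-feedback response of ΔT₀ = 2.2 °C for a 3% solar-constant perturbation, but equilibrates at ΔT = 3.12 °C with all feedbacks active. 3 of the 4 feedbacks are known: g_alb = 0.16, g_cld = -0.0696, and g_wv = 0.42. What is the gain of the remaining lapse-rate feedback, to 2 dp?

-0.22

Amplification A = ΔT/ΔT₀ = 3.12/2.2 = 1.418.
Total gain g = 1 − 1/A = 1 − 1/1.418 = 0.2948.
Known gains sum to 0.16 − 0.0696 + 0.42 = 0.5104.
g_lr = 0.2948 − 0.5104 = -0.22.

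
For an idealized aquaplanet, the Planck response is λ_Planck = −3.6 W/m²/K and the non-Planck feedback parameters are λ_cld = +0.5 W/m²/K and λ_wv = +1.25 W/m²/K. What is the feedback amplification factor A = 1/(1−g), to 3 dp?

1.946

Convert to gains: g_cld = 0.5/3.6 = 0.1389; g_wv = 1.25/3.6 = 0.3472.
Total gain g = 0.4861.
A = 1/(1 − 0.4861) = 1.946.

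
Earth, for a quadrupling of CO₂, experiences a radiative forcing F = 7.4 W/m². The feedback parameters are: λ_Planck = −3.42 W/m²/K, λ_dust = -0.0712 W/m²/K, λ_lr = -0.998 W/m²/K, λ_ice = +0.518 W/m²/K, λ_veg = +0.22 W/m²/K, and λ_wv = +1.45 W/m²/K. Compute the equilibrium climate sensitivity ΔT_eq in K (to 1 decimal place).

3.2 K

Net feedback parameter λ = (−3.42) + (-0.0712) + (-0.998) + (+0.518) + (+0.22) + (+1.45) = -2.3012 W/m²/K.
ΔT = −F/λ = −7.4/(-2.3012) = 3.2 K.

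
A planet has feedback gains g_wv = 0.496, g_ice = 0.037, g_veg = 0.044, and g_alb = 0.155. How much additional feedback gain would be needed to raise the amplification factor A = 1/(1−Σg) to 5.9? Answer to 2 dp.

0.10

Current total gain = 0.732.
Target gain for A = 5.9: g* = 1 − 1/5.9 = 0.8305.
Additional gain needed = 0.8305 − 0.732 = 0.10.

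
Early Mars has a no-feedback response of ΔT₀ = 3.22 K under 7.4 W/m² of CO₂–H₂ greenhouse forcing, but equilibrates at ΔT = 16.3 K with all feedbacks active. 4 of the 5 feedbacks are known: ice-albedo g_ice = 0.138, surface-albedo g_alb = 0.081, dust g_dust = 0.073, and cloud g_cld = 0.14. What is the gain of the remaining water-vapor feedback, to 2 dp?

0.37

Amplification A = ΔT/ΔT₀ = 16.3/3.22 = 5.062.
Total gain g = 1 − 1/A = 1 − 1/5.062 = 0.8024.
Known gains sum to 0.138 + 0.081 + 0.073 + 0.14 = 0.432.
g_wv = 0.8024 − 0.432 = 0.37.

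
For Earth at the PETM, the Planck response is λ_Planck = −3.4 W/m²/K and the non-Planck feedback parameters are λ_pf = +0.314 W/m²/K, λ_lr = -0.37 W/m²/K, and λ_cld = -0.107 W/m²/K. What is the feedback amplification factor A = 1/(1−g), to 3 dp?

0.954

Convert to gains: g_pf = 0.314/3.4 = 0.09235; g_lr = -0.37/3.4 = -0.1088; g_cld = -0.107/3.4 = -0.03147.
Total gain g = -0.04792.
A = 1/(1 + 0.04792) = 0.954.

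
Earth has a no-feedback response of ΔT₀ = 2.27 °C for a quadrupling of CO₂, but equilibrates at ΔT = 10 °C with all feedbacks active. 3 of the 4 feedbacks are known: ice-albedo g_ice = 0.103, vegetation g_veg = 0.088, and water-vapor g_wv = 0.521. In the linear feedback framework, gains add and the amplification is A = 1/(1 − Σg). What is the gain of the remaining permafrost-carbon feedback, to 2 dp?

Amplification A = ΔT/ΔT₀ = 10/2.27 = 4.405.
Total gain g = 1 − 1/A = 1 − 1/4.405 = 0.773.
Known gains sum to 0.103 + 0.088 + 0.521 = 0.712.
g_pf = 0.773 − 0.712 = 0.06.

0.06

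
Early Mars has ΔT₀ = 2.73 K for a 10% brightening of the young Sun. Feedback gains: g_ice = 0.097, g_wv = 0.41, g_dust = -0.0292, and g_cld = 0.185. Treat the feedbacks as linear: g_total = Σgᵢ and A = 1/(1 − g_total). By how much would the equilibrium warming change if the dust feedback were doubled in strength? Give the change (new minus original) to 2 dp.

-0.65 K

Original: g = 0.6628, ΔT = 2.73/(1−0.6628) = 8.0961 K.
With doubled dust: g' = 0.6336, ΔT' = 2.73/(1−0.6336) = 7.4509 K.
Change = 7.4509 − 8.0961 = -0.65 K.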